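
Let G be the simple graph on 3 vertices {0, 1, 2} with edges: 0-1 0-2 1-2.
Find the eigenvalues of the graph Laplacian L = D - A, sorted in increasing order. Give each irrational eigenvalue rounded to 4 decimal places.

Each diagonal entry of L is the vertex degree and each off-diagonal entry is -1 where an edge is present, 0 otherwise; in the order [0, 1, 2] the diagonal is [2, 2, 2]. L is symmetric positive semidefinite, so every eigenvalue is real and nonnegative. The largest eigenvalue, 3, is at most the vertex count 3.

[0, 3, 3]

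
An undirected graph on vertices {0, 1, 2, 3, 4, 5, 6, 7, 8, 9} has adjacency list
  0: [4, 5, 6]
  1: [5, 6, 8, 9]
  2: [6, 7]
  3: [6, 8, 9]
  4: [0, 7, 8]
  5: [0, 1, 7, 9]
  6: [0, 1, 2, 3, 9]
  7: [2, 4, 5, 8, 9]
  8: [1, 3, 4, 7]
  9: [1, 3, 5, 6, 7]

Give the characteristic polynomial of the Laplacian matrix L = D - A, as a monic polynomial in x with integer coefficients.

x^10 - 38x^9 + 626x^8 - 5860x^7 + 34310x^6 - 130160x^5 + 319675x^4 - 489880x^3 + 424947x^2 - 159000x

Each diagonal entry of L is the vertex degree and each off-diagonal entry is -1 where an edge is present, 0 otherwise; in the order [0, 1, 2, 3, 4, 5, 6, 7, 8, 9] the diagonal is [3, 4, 2, 3, 3, 4, 5, 5, 4, 5]. L has integer entries, so p(x) = det(xI - L) has integer coefficients. Expanding the determinant yields x^10 - 38x^9 + 626x^8 - 5860x^7 + 34310x^6 - 130160x^5 + 319675x^4 - 489880x^3 + 424947x^2 - 159000x. The constant term is 0 because L is singular (the all-ones vector lies in its kernel). There is one zero in the spectrum, matching the 1 component. By the matrix-tree theorem the graph has (1/10) * product of the nonzero eigenvalues = 15900 spanning trees.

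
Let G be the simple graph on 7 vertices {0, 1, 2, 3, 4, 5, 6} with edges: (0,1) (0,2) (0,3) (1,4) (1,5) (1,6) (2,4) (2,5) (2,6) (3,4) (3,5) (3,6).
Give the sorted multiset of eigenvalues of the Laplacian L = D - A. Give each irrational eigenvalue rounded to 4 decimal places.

[0, 3, 3, 3, 4, 4, 7]

Each diagonal entry of L is the vertex degree and each off-diagonal entry is -1 where an edge is present, 0 otherwise; in the order [0, 1, 2, 3, 4, 5, 6] the diagonal is [3, 4, 4, 4, 3, 3, 3]. Diagonalising L (or applying a numerical eigensolver to the 7x7 matrix) gives the spectrum above. By the matrix-tree theorem the graph has (1/7) * product of the nonzero eigenvalues = 432 spanning trees. The largest eigenvalue, 7, is at most the vertex count 7.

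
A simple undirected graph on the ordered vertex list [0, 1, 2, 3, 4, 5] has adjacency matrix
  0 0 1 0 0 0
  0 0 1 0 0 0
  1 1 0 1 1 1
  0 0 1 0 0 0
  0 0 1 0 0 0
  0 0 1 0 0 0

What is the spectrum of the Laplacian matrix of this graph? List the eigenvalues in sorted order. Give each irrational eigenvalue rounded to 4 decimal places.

[0, 1, 1, 1, 1, 6]

Each diagonal entry of L is the vertex degree and each off-diagonal entry is -1 where an edge is present, 0 otherwise; in the order [0, 1, 2, 3, 4, 5] the diagonal is [1, 1, 5, 1, 1, 1]. Diagonalising L (or applying a numerical eigensolver to the 6x6 matrix) gives the spectrum above. The single zero eigenvalue shows the graph is connected. The largest eigenvalue, 6, is at most the vertex count 6.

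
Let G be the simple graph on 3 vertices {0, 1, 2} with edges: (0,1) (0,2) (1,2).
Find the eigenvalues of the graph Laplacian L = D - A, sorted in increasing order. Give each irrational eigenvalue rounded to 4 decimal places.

Each diagonal entry of L is the vertex degree and each off-diagonal entry is -1 where an edge is present, 0 otherwise; in the order [0, 1, 2] the diagonal is [2, 2, 2]. Since every row of L sums to 0, the all-ones vector is in the kernel and 0 is an eigenvalue. By the matrix-tree theorem the graph has (1/3) * product of the nonzero eigenvalues = 3 spanning trees.

[0, 3, 3]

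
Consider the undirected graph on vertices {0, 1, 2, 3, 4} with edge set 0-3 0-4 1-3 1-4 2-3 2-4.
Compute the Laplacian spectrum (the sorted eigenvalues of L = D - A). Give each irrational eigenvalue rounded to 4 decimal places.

[0, 2, 2, 3, 5]

Each diagonal entry of L is the vertex degree and each off-diagonal entry is -1 where an edge is present, 0 otherwise; in the order [0, 1, 2, 3, 4] the diagonal is [2, 2, 2, 3, 3]. Since every row of L sums to 0, the all-ones vector is in the kernel and 0 is an eigenvalue. The single zero eigenvalue shows the graph is connected. There is one zero in the spectrum, matching the 1 component.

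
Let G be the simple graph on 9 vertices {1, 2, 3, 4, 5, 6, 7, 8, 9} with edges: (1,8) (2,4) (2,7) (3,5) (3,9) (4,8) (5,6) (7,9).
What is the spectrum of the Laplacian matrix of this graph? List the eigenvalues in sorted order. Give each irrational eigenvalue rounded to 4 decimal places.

With the vertex order [1, 2, 3, 4, 5, 6, 7, 8, 9], the degrees are [1, 2, 2, 2, 2, 1, 2, 2, 2], giving D = diag(1, 2, 2, 2, 2, 1, 2, 2, 2) and L = D - A. Since every row of L sums to 0, the all-ones vector is in the kernel and 0 is an eigenvalue. The eigenvalues sum to 16, which equals trace(L) = 2|E|. By the matrix-tree theorem the graph has (1/9) * product of the nonzero eigenvalues = 1 spanning tree.

[0, 0.1206, 0.4679, 1, 1.6527, 2.3473, 3, 3.5321, 3.8794]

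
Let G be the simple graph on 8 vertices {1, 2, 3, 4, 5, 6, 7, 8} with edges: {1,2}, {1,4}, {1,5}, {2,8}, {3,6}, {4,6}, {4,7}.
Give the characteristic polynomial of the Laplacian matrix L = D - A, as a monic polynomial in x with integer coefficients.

x^8 - 14x^7 + 76x^6 - 204x^5 + 286x^4 - 204x^3 + 68x^2 - 8x

With the vertex order [1, 2, 3, 4, 5, 6, 7, 8], the degrees are [3, 2, 1, 3, 1, 2, 1, 1], giving D = diag(3, 2, 1, 3, 1, 2, 1, 1) and L = D - A. Computing det(xI - L) by cofactor expansion (or equivalently via sum-over-permutations) gives x^8 - 14x^7 + 76x^6 - 204x^5 + 286x^4 - 204x^3 + 68x^2 - 8x. The coefficient of x^7 equals -trace(L) = -14, matching the sum of degrees. The eigenvalues sum to 14, which equals trace(L) = 2|E|.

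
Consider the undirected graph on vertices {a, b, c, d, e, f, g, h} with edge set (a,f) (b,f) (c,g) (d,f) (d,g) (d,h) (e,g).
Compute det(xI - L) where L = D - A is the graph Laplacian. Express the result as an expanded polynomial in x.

Reading degrees in the order [a, b, c, d, e, f, g, h] gives [1, 1, 1, 3, 1, 3, 3, 1]; set D = diag(1, 1, 1, 3, 1, 3, 3, 1) and form L = D - A. Computing det(xI - L) by cofactor expansion (or equivalently via sum-over-permutations) gives x^8 - 14x^7 + 75x^6 - 196x^5 + 267x^4 - 190x^3 + 65x^2 - 8x. The coefficient of x^7 equals -trace(L) = -14, matching the sum of degrees. The largest eigenvalue, 4.8136, is at most the vertex count 8. By the matrix-tree theorem the graph has (1/8) * product of the nonzero eigenvalues = 1 spanning tree.

x^8 - 14x^7 + 75x^6 - 196x^5 + 267x^4 - 190x^3 + 65x^2 - 8x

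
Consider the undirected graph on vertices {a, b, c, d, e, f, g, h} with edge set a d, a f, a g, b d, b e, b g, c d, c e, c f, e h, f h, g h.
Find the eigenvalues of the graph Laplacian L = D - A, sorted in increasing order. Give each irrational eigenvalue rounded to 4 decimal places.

[0, 2, 2, 2, 4, 4, 4, 6]

Reading degrees in the order [a, b, c, d, e, f, g, h] gives [3, 3, 3, 3, 3, 3, 3, 3]; set D = diag(3, 3, 3, 3, 3, 3, 3, 3) and form L = D - A. The multiplicity of 0 as a Laplacian eigenvalue equals the number of connected components. The eigenvalues sum to 24, which equals trace(L) = 2|E|. The largest eigenvalue, 6, is at most the vertex count 8.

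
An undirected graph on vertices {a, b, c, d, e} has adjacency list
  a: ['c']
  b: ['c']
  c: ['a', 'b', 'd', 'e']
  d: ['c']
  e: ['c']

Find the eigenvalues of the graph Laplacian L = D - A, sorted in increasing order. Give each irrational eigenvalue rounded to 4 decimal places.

With the vertex order [a, b, c, d, e], the degrees are [1, 1, 4, 1, 1], giving D = diag(1, 1, 4, 1, 1) and L = D - A. L is symmetric positive semidefinite, so every eigenvalue is real and nonnegative.

[0, 1, 1, 1, 5]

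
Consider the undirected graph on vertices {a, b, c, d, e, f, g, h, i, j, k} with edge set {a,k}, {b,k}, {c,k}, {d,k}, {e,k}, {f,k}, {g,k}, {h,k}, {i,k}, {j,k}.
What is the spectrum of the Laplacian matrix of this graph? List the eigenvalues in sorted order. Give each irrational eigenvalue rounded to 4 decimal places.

[0, 1, 1, 1, 1, 1, 1, 1, 1, 1, 11]

With the vertex order [a, b, c, d, e, f, g, h, i, j, k], the degrees are [1, 1, 1, 1, 1, 1, 1, 1, 1, 1, 10], giving D = diag(1, 1, 1, 1, 1, 1, 1, 1, 1, 1, 10) and L = D - A. The multiplicity of 0 as a Laplacian eigenvalue equals the number of connected components. The single zero eigenvalue shows the graph is connected.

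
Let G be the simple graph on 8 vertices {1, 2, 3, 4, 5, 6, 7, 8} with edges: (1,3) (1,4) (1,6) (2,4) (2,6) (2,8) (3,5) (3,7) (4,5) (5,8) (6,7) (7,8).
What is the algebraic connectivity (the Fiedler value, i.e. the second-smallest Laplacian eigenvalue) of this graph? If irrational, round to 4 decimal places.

With the vertex order [1, 2, 3, 4, 5, 6, 7, 8], the degrees are [3, 3, 3, 3, 3, 3, 3, 3], giving D = diag(3, 3, 3, 3, 3, 3, 3, 3) and L = D - A. The sorted Laplacian eigenvalues are [0, 2, 2, 2, 4, 4, 4, 6]; the algebraic connectivity is the second entry, 2.

2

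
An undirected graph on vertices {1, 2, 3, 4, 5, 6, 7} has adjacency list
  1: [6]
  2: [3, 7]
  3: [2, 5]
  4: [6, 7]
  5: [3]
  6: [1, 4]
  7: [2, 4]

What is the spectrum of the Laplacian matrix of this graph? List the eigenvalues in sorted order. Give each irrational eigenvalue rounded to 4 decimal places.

With the vertex order [1, 2, 3, 4, 5, 6, 7], the degrees are [1, 2, 2, 2, 1, 2, 2], giving D = diag(1, 2, 2, 2, 1, 2, 2) and L = D - A. Diagonalising L (or applying a numerical eigensolver to the 7x7 matrix) gives the spectrum above. The single zero eigenvalue shows the graph is connected. The largest eigenvalue, 3.8019, is at most the vertex count 7. By the matrix-tree theorem the graph has (1/7) * product of the nonzero eigenvalues = 1 spanning tree.

[0, 0.1981, 0.7530, 1.5550, 2.4450, 3.2470, 3.8019]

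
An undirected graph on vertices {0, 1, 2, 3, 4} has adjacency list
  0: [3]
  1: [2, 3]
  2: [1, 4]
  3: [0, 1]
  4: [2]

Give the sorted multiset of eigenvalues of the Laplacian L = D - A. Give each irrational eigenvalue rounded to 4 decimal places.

[0, 0.3820, 1.3820, 2.6180, 3.6180]

Each diagonal entry of L is the vertex degree and each off-diagonal entry is -1 where an edge is present, 0 otherwise; in the order [0, 1, 2, 3, 4] the diagonal is [1, 2, 2, 2, 1]. Diagonalising L (or applying a numerical eigensolver to the 5x5 matrix) gives the spectrum above.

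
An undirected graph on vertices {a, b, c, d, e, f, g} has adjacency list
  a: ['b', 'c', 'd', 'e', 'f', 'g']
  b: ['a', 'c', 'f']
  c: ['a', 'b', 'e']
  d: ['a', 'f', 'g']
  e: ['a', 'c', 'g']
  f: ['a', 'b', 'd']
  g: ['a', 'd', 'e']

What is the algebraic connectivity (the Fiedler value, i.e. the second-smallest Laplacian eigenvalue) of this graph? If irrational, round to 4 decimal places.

2

Each diagonal entry of L is the vertex degree and each off-diagonal entry is -1 where an edge is present, 0 otherwise; in the order [a, b, c, d, e, f, g] the diagonal is [6, 3, 3, 3, 3, 3, 3]. The smallest Laplacian eigenvalue is always 0. The next one, lambda_2 = 2, measures how hard the graph is to disconnect: larger values mean better connectivity. There is one zero in the spectrum, matching the 1 component. By the matrix-tree theorem the graph has (1/7) * product of the nonzero eigenvalues = 320 spanning trees.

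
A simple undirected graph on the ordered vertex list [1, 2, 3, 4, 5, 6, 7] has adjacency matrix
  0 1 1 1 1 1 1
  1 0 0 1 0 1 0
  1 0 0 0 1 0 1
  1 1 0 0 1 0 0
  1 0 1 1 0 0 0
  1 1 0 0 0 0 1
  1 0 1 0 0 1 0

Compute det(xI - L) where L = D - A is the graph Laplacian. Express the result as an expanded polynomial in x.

x^7 - 24x^6 + 231x^5 - 1140x^4 + 3036x^3 - 4128x^2 + 2240x

With the vertex order [1, 2, 3, 4, 5, 6, 7], the degrees are [6, 3, 3, 3, 3, 3, 3], giving D = diag(6, 3, 3, 3, 3, 3, 3) and L = D - A. L has integer entries, so p(x) = det(xI - L) has integer coefficients. Expanding the determinant yields x^7 - 24x^6 + 231x^5 - 1140x^4 + 3036x^3 - 4128x^2 + 2240x. Since p(0) = det(-L) = 0, x divides p(x). The largest eigenvalue, 7, is at most the vertex count 7.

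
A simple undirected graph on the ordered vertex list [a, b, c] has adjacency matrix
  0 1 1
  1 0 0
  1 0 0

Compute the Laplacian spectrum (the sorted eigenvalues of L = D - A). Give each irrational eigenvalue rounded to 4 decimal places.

[0, 1, 3]

Each diagonal entry of L is the vertex degree and each off-diagonal entry is -1 where an edge is present, 0 otherwise; in the order [a, b, c] the diagonal is [2, 1, 1]. L is symmetric positive semidefinite, so every eigenvalue is real and nonnegative. The single zero eigenvalue shows the graph is connected. By the matrix-tree theorem the graph has (1/3) * product of the nonzero eigenvalues = 1 spanning tree.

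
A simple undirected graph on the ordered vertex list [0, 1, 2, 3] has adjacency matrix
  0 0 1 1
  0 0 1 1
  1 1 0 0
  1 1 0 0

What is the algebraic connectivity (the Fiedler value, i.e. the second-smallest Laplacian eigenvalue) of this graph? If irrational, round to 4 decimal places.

With the vertex order [0, 1, 2, 3], the degrees are [2, 2, 2, 2], giving D = diag(2, 2, 2, 2) and L = D - A. Computing the eigenvalues of L and sorting gives [0, 2, 2, 4]. The Fiedler value lambda_2 = 2 is strictly positive, so the graph is connected. By the matrix-tree theorem the graph has (1/4) * product of the nonzero eigenvalues = 4 spanning trees.

2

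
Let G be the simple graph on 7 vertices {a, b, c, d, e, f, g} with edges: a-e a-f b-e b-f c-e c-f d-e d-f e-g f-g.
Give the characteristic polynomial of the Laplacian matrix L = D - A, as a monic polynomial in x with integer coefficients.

With the vertex order [a, b, c, d, e, f, g], the degrees are [2, 2, 2, 2, 5, 5, 2], giving D = diag(2, 2, 2, 2, 5, 5, 2) and L = D - A. L has integer entries, so p(x) = det(xI - L) has integer coefficients. Expanding the determinant yields x^7 - 20x^6 + 155x^5 - 600x^4 + 1240x^3 - 1312x^2 + 560x. The constant term is 0 because L is singular (the all-ones vector lies in its kernel). The largest eigenvalue, 7, is at most the vertex count 7.

x^7 - 20x^6 + 155x^5 - 600x^4 + 1240x^3 - 1312x^2 + 560x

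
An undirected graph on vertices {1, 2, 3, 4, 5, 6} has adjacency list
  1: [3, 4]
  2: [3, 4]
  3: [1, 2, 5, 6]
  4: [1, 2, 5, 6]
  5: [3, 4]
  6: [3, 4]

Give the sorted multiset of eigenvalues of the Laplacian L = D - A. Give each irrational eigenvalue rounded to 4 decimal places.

Reading degrees in the order [1, 2, 3, 4, 5, 6] gives [2, 2, 4, 4, 2, 2]; set D = diag(2, 2, 4, 4, 2, 2) and form L = D - A. Since every row of L sums to 0, the all-ones vector is in the kernel and 0 is an eigenvalue. The largest eigenvalue, 6, is at most the vertex count 6.

[0, 2, 2, 2, 4, 6]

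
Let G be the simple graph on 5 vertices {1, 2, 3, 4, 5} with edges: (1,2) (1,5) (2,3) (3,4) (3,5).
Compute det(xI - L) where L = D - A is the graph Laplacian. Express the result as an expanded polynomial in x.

Reading degrees in the order [1, 2, 3, 4, 5] gives [2, 2, 3, 1, 2]; set D = diag(2, 2, 3, 1, 2) and form L = D - A. Computing det(xI - L) by cofactor expansion (or equivalently via sum-over-permutations) gives x^5 - 10x^4 + 34x^3 - 46x^2 + 20x. The coefficient of x^4 equals -trace(L) = -10, matching the sum of degrees. The largest eigenvalue, 4.4812, is at most the vertex count 5.

x^5 - 10x^4 + 34x^3 - 46x^2 + 20x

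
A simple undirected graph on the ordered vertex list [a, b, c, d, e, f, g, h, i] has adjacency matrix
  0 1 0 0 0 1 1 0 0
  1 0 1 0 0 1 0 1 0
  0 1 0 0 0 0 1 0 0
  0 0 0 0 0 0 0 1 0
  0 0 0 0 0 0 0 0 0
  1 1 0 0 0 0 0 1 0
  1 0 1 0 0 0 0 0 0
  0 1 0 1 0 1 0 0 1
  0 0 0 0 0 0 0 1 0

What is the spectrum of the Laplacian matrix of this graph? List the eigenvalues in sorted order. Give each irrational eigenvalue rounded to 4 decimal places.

[0, 0, 0.5307, 1, 1.6883, 2.4460, 4, 4.6779, 5.6571]

Each diagonal entry of L is the vertex degree and each off-diagonal entry is -1 where an edge is present, 0 otherwise; in the order [a, b, c, d, e, f, g, h, i] the diagonal is [3, 4, 2, 1, 0, 3, 2, 4, 1]. L is symmetric positive semidefinite, so every eigenvalue is real and nonnegative. The 2 zero eigenvalues correspond to the 2 connected components. There are 2 zeros in the spectrum, matching the 2 components.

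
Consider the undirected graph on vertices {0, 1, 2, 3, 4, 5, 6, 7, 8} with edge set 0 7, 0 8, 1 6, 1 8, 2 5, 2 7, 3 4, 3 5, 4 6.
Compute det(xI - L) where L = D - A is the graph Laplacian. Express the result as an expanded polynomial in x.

x^9 - 18x^8 + 135x^7 - 546x^6 + 1287x^5 - 1782x^4 + 1386x^3 - 540x^2 + 81x

Reading degrees in the order [0, 1, 2, 3, 4, 5, 6, 7, 8] gives [2, 2, 2, 2, 2, 2, 2, 2, 2]; set D = diag(2, 2, 2, 2, 2, 2, 2, 2, 2) and form L = D - A. Computing det(xI - L) by cofactor expansion (or equivalently via sum-over-permutations) gives x^9 - 18x^8 + 135x^7 - 546x^6 + 1287x^5 - 1782x^4 + 1386x^3 - 540x^2 + 81x. The coefficient of x^8 equals -trace(L) = -18, matching the sum of degrees. By the matrix-tree theorem the graph has (1/9) * product of the nonzero eigenvalues = 9 spanning trees.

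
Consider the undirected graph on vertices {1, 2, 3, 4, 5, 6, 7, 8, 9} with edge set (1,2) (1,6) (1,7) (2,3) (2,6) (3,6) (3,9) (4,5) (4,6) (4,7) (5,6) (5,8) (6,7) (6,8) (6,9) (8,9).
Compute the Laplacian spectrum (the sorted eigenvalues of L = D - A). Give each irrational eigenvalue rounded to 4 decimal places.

[0, 1.5858, 1.5858, 3, 3, 4.4142, 4.4142, 5, 9]

Each diagonal entry of L is the vertex degree and each off-diagonal entry is -1 where an edge is present, 0 otherwise; in the order [1, 2, 3, 4, 5, 6, 7, 8, 9] the diagonal is [3, 3, 3, 3, 3, 8, 3, 3, 3]. L is symmetric positive semidefinite, so every eigenvalue is real and nonnegative. The eigenvalues sum to 32, which equals trace(L) = 2|E|.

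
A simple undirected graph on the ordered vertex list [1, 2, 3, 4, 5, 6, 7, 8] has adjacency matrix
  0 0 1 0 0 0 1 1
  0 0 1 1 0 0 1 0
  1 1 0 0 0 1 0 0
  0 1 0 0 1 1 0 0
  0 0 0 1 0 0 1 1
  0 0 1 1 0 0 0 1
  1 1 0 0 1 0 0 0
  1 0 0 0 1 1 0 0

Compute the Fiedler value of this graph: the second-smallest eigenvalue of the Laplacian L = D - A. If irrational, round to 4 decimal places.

2

Reading degrees in the order [1, 2, 3, 4, 5, 6, 7, 8] gives [3, 3, 3, 3, 3, 3, 3, 3]; set D = diag(3, 3, 3, 3, 3, 3, 3, 3) and form L = D - A. The smallest Laplacian eigenvalue is always 0. The next one, lambda_2 = 2, measures how hard the graph is to disconnect: larger values mean better connectivity. There is one zero in the spectrum, matching the 1 component.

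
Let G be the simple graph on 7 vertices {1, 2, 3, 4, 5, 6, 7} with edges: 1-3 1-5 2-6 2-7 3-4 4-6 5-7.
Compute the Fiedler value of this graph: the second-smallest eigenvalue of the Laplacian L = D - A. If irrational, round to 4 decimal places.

0.7530

Reading degrees in the order [1, 2, 3, 4, 5, 6, 7] gives [2, 2, 2, 2, 2, 2, 2]; set D = diag(2, 2, 2, 2, 2, 2, 2) and form L = D - A. Computing the eigenvalues of L and sorting gives [0, 0.7530, 0.7530, 2.4450, 2.4450, 3.8019, 3.8019]. The Fiedler value lambda_2 = 0.7530 is strictly positive, so the graph is connected. The largest eigenvalue, 3.8019, is at most the vertex count 7.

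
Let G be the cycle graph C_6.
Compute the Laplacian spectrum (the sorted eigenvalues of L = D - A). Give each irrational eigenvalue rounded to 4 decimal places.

[0, 1, 1, 3, 3, 4]

The graph has 6 vertices and degree multiset [2, 2, 2, 2, 2, 2]; D is the diagonal matrix of degrees and L = D - A. Since every row of L sums to 0, the all-ones vector is in the kernel and 0 is an eigenvalue. By the matrix-tree theorem the graph has (1/6) * product of the nonzero eigenvalues = 6 spanning trees.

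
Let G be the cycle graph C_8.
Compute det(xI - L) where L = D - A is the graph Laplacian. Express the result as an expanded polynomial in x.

The graph has 8 vertices and degree multiset [2, 2, 2, 2, 2, 2, 2, 2]; D is the diagonal matrix of degrees and L = D - A. L has integer entries, so p(x) = det(xI - L) has integer coefficients. Expanding the determinant yields x^8 - 16x^7 + 104x^6 - 352x^5 + 660x^4 - 672x^3 + 336x^2 - 64x. The constant term is 0 because L is singular (the all-ones vector lies in its kernel). The largest eigenvalue, 4, is at most the vertex count 8.

x^8 - 16x^7 + 104x^6 - 352x^5 + 660x^4 - 672x^3 + 336x^2 - 64x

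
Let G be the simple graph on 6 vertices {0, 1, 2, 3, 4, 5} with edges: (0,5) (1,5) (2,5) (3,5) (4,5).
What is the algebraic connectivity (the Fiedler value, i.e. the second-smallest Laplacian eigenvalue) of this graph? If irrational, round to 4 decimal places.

1

Each diagonal entry of L is the vertex degree and each off-diagonal entry is -1 where an edge is present, 0 otherwise; in the order [0, 1, 2, 3, 4, 5] the diagonal is [1, 1, 1, 1, 1, 5]. The sorted Laplacian eigenvalues are [0, 1, 1, 1, 1, 6]; the algebraic connectivity is the second entry, 1. The eigenvalues sum to 10, which equals trace(L) = 2|E|.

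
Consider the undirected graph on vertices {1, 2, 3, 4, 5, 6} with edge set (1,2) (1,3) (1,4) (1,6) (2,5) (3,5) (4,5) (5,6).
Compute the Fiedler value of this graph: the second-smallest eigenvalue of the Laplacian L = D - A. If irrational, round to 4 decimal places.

Each diagonal entry of L is the vertex degree and each off-diagonal entry is -1 where an edge is present, 0 otherwise; in the order [1, 2, 3, 4, 5, 6] the diagonal is [4, 2, 2, 2, 4, 2]. Computing the eigenvalues of L and sorting gives [0, 2, 2, 2, 4, 6]. The Fiedler value lambda_2 = 2 is strictly positive, so the graph is connected.

2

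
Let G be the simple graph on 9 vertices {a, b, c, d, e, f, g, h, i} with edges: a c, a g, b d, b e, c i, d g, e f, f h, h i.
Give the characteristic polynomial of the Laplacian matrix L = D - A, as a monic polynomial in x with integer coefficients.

x^9 - 18x^8 + 135x^7 - 546x^6 + 1287x^5 - 1782x^4 + 1386x^3 - 540x^2 + 81x

With the vertex order [a, b, c, d, e, f, g, h, i], the degrees are [2, 2, 2, 2, 2, 2, 2, 2, 2], giving D = diag(2, 2, 2, 2, 2, 2, 2, 2, 2) and L = D - A. Computing det(xI - L) by cofactor expansion (or equivalently via sum-over-permutations) gives x^9 - 18x^8 + 135x^7 - 546x^6 + 1287x^5 - 1782x^4 + 1386x^3 - 540x^2 + 81x. The coefficient of x^8 equals -trace(L) = -18, matching the sum of degrees. The largest eigenvalue, 3.8794, is at most the vertex count 9. By the matrix-tree theorem the graph has (1/9) * product of the nonzero eigenvalues = 9 spanning trees.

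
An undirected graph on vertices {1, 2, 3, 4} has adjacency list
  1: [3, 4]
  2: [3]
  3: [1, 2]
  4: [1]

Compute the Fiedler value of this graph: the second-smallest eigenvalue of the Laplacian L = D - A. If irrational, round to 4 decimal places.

Reading degrees in the order [1, 2, 3, 4] gives [2, 1, 2, 1]; set D = diag(2, 1, 2, 1) and form L = D - A. The sorted Laplacian eigenvalues are [0, 0.5858, 2, 3.4142]; the algebraic connectivity is the second entry, 0.5858. The eigenvalues sum to 6, which equals trace(L) = 2|E|. There is one zero in the spectrum, matching the 1 component.

0.5858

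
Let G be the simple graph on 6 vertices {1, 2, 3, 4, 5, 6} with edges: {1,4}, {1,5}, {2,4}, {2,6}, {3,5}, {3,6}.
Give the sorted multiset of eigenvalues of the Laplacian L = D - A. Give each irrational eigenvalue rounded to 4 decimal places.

With the vertex order [1, 2, 3, 4, 5, 6], the degrees are [2, 2, 2, 2, 2, 2], giving D = diag(2, 2, 2, 2, 2, 2) and L = D - A. L is symmetric positive semidefinite, so every eigenvalue is real and nonnegative. The single zero eigenvalue shows the graph is connected. By the matrix-tree theorem the graph has (1/6) * product of the nonzero eigenvalues = 6 spanning trees.

[0, 1, 1, 3, 3, 4]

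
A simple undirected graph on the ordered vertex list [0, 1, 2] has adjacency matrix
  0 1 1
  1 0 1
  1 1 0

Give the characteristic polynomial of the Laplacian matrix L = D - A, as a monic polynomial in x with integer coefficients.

With the vertex order [0, 1, 2], the degrees are [2, 2, 2], giving D = diag(2, 2, 2) and L = D - A. The eigenvalues of L are [0, 3, 3]; the characteristic polynomial is the product of (x - lambda_i), which multiplies out to x^3 - 6x^2 + 9x. The constant term is 0 because L is singular (the all-ones vector lies in its kernel). The eigenvalues sum to 6, which equals trace(L) = 2|E|. By the matrix-tree theorem the graph has (1/3) * product of the nonzero eigenvalues = 3 spanning trees.

x^3 - 6x^2 + 9x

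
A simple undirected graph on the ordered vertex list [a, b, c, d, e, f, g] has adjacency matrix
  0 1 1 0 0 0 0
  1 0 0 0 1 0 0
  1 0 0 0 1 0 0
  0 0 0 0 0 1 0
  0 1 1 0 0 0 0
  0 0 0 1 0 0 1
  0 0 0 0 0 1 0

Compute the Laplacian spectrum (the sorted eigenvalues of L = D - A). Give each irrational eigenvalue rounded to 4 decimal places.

With the vertex order [a, b, c, d, e, f, g], the degrees are [2, 2, 2, 1, 2, 2, 1], giving D = diag(2, 2, 2, 1, 2, 2, 1) and L = D - A. The multiplicity of 0 as a Laplacian eigenvalue equals the number of connected components. The 2 zero eigenvalues correspond to the 2 connected components.

[0, 0, 1, 2, 2, 3, 4]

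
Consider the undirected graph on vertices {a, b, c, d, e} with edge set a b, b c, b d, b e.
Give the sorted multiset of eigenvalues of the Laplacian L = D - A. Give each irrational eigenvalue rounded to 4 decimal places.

[0, 1, 1, 1, 5]

Each diagonal entry of L is the vertex degree and each off-diagonal entry is -1 where an edge is present, 0 otherwise; in the order [a, b, c, d, e] the diagonal is [1, 4, 1, 1, 1]. Since every row of L sums to 0, the all-ones vector is in the kernel and 0 is an eigenvalue. The single zero eigenvalue shows the graph is connected. There is one zero in the spectrum, matching the 1 component.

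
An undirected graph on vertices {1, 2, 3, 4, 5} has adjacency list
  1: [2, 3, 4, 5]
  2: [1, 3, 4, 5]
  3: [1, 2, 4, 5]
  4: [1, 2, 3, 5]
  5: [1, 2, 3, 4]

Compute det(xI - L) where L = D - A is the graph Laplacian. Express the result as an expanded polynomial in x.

Reading degrees in the order [1, 2, 3, 4, 5] gives [4, 4, 4, 4, 4]; set D = diag(4, 4, 4, 4, 4) and form L = D - A. L has integer entries, so p(x) = det(xI - L) has integer coefficients. Expanding the determinant yields x^5 - 20x^4 + 150x^3 - 500x^2 + 625x. Since p(0) = det(-L) = 0, x divides p(x). The largest eigenvalue, 5, is at most the vertex count 5. By the matrix-tree theorem the graph has (1/5) * product of the nonzero eigenvalues = 125 spanning trees.

x^5 - 20x^4 + 150x^3 - 500x^2 + 625x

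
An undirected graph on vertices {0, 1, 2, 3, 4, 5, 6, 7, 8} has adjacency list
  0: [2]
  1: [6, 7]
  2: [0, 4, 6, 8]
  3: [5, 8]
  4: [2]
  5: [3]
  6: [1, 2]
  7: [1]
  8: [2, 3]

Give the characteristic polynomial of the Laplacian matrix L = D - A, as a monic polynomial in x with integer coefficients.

With the vertex order [0, 1, 2, 3, 4, 5, 6, 7, 8], the degrees are [1, 2, 4, 2, 1, 1, 2, 1, 2], giving D = diag(1, 2, 4, 2, 1, 1, 2, 1, 2) and L = D - A. Computing det(xI - L) by cofactor expansion (or equivalently via sum-over-permutations) gives x^9 - 16x^8 + 102x^7 - 336x^6 + 619x^5 - 644x^4 + 361x^3 - 96x^2 + 9x. The coefficient of x^8 equals -trace(L) = -16, matching the sum of degrees. There is one zero in the spectrum, matching the 1 component.

x^9 - 16x^8 + 102x^7 - 336x^6 + 619x^5 - 644x^4 + 361x^3 - 96x^2 + 9x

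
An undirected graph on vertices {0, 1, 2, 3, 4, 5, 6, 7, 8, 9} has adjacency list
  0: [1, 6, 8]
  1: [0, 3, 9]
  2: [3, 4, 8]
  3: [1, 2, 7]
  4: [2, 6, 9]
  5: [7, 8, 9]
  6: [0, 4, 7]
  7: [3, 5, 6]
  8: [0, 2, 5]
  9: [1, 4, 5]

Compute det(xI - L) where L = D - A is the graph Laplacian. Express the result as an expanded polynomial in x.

With the vertex order [0, 1, 2, 3, 4, 5, 6, 7, 8, 9], the degrees are [3, 3, 3, 3, 3, 3, 3, 3, 3, 3], giving D = diag(3, 3, 3, 3, 3, 3, 3, 3, 3, 3) and L = D - A. Computing det(xI - L) by cofactor expansion (or equivalently via sum-over-permutations) gives x^10 - 30x^9 + 390x^8 - 2880x^7 + 13305x^6 - 39882x^5 + 77640x^4 - 94800x^3 + 66000x^2 - 20000x. The constant term is 0 because L is singular (the all-ones vector lies in its kernel). There is one zero in the spectrum, matching the 1 component.

x^10 - 30x^9 + 390x^8 - 2880x^7 + 13305x^6 - 39882x^5 + 77640x^4 - 94800x^3 + 66000x^2 - 20000x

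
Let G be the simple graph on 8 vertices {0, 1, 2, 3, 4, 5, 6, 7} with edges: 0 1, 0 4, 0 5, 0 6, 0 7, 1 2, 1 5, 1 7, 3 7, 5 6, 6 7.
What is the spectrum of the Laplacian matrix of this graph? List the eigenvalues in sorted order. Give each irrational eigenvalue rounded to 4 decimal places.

[0, 0.7466, 0.7838, 1.3256, 3.4800, 3.7797, 5.7734, 6.1108]

Each diagonal entry of L is the vertex degree and each off-diagonal entry is -1 where an edge is present, 0 otherwise; in the order [0, 1, 2, 3, 4, 5, 6, 7] the diagonal is [5, 4, 1, 1, 1, 3, 3, 4]. Diagonalising L (or applying a numerical eigensolver to the 8x8 matrix) gives the spectrum above. The single zero eigenvalue shows the graph is connected. The largest eigenvalue, 6.1108, is at most the vertex count 8.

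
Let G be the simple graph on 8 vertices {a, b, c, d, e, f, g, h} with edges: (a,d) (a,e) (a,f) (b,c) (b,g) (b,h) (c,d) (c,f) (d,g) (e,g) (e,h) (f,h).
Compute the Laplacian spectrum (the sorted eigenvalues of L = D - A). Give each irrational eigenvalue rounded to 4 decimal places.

[0, 2, 2, 2, 4, 4, 4, 6]

With the vertex order [a, b, c, d, e, f, g, h], the degrees are [3, 3, 3, 3, 3, 3, 3, 3], giving D = diag(3, 3, 3, 3, 3, 3, 3, 3) and L = D - A. The multiplicity of 0 as a Laplacian eigenvalue equals the number of connected components. The largest eigenvalue, 6, is at most the vertex count 8. The eigenvalues sum to 24, which equals trace(L) = 2|E|.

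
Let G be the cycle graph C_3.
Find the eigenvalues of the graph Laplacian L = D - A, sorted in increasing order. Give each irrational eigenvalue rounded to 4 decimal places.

The graph has 3 vertices and degree multiset [2, 2, 2]; D is the diagonal matrix of degrees and L = D - A. Diagonalising L (or applying a numerical eigensolver to the 3x3 matrix) gives the spectrum above. The single zero eigenvalue shows the graph is connected.

[0, 3, 3]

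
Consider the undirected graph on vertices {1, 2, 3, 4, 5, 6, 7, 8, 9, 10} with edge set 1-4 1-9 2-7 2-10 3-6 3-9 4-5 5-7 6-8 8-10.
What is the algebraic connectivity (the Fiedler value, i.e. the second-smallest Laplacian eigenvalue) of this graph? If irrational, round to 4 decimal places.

0.3820

Reading degrees in the order [1, 2, 3, 4, 5, 6, 7, 8, 9, 10] gives [2, 2, 2, 2, 2, 2, 2, 2, 2, 2]; set D = diag(2, 2, 2, 2, 2, 2, 2, 2, 2, 2) and form L = D - A. The sorted Laplacian eigenvalues are [0, 0.3820, 0.3820, 1.3820, 1.3820, 2.6180, 2.6180, 3.6180, 3.6180, 4]; the algebraic connectivity is the second entry, 0.3820. There is one zero in the spectrum, matching the 1 component. The eigenvalues sum to 20, which equals trace(L) = 2|E|.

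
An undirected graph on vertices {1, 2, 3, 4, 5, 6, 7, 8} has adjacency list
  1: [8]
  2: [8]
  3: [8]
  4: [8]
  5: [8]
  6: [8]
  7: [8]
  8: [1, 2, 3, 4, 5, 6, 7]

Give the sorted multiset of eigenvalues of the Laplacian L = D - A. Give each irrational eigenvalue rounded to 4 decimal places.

[0, 1, 1, 1, 1, 1, 1, 8]

Each diagonal entry of L is the vertex degree and each off-diagonal entry is -1 where an edge is present, 0 otherwise; in the order [1, 2, 3, 4, 5, 6, 7, 8] the diagonal is [1, 1, 1, 1, 1, 1, 1, 7]. Diagonalising L (or applying a numerical eigensolver to the 8x8 matrix) gives the spectrum above.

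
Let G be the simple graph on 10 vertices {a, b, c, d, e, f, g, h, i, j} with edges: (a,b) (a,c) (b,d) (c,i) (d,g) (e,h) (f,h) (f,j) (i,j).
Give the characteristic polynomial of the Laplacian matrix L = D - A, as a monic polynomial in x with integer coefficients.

x^10 - 18x^9 + 136x^8 - 560x^7 + 1365x^6 - 2002x^5 + 1716x^4 - 792x^3 + 165x^2 - 10x

Each diagonal entry of L is the vertex degree and each off-diagonal entry is -1 where an edge is present, 0 otherwise; in the order [a, b, c, d, e, f, g, h, i, j] the diagonal is [2, 2, 2, 2, 1, 2, 1, 2, 2, 2]. Computing det(xI - L) by cofactor expansion (or equivalently via sum-over-permutations) gives x^10 - 18x^9 + 136x^8 - 560x^7 + 1365x^6 - 2002x^5 + 1716x^4 - 792x^3 + 165x^2 - 10x. The coefficient of x^9 equals -trace(L) = -18, matching the sum of degrees.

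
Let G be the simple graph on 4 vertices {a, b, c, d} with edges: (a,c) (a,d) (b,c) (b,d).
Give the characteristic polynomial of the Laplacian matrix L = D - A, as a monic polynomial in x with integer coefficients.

Each diagonal entry of L is the vertex degree and each off-diagonal entry is -1 where an edge is present, 0 otherwise; in the order [a, b, c, d] the diagonal is [2, 2, 2, 2]. The eigenvalues of L are [0, 2, 2, 4]; the characteristic polynomial is the product of (x - lambda_i), which multiplies out to x^4 - 8x^3 + 20x^2 - 16x. The constant term is 0 because L is singular (the all-ones vector lies in its kernel). By the matrix-tree theorem the graph has (1/4) * product of the nonzero eigenvalues = 4 spanning trees.

x^4 - 8x^3 + 20x^2 - 16x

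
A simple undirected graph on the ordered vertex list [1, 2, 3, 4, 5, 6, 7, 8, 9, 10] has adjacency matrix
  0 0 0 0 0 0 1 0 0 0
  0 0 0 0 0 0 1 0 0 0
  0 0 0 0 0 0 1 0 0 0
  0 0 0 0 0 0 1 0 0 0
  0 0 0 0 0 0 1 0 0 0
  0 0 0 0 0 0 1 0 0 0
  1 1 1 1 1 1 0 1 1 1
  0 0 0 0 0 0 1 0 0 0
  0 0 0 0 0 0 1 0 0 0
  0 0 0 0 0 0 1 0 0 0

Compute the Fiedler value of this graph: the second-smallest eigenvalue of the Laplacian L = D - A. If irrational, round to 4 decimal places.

With the vertex order [1, 2, 3, 4, 5, 6, 7, 8, 9, 10], the degrees are [1, 1, 1, 1, 1, 1, 9, 1, 1, 1], giving D = diag(1, 1, 1, 1, 1, 1, 9, 1, 1, 1) and L = D - A. The smallest Laplacian eigenvalue is always 0. The next one, lambda_2 = 1, measures how hard the graph is to disconnect: larger values mean better connectivity. The eigenvalues sum to 18, which equals trace(L) = 2|E|. There is one zero in the spectrum, matching the 1 component.

1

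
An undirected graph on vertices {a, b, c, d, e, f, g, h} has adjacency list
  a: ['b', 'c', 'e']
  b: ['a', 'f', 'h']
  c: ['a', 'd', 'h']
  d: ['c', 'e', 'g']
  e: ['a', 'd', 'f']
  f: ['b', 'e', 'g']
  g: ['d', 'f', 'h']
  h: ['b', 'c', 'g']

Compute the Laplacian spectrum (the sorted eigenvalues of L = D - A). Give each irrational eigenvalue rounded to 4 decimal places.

[0, 2, 2, 2, 4, 4, 4, 6]

With the vertex order [a, b, c, d, e, f, g, h], the degrees are [3, 3, 3, 3, 3, 3, 3, 3], giving D = diag(3, 3, 3, 3, 3, 3, 3, 3) and L = D - A. Since every row of L sums to 0, the all-ones vector is in the kernel and 0 is an eigenvalue. By the matrix-tree theorem the graph has (1/8) * product of the nonzero eigenvalues = 384 spanning trees.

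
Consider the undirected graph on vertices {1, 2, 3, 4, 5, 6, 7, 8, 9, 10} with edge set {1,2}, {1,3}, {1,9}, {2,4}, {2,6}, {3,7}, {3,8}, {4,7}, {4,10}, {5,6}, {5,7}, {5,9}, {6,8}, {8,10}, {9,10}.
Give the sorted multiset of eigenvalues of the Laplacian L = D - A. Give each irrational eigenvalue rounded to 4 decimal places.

[0, 2, 2, 2, 2, 2, 5, 5, 5, 5]

Reading degrees in the order [1, 2, 3, 4, 5, 6, 7, 8, 9, 10] gives [3, 3, 3, 3, 3, 3, 3, 3, 3, 3]; set D = diag(3, 3, 3, 3, 3, 3, 3, 3, 3, 3) and form L = D - A. Since every row of L sums to 0, the all-ones vector is in the kernel and 0 is an eigenvalue. The largest eigenvalue, 5, is at most the vertex count 10. There is one zero in the spectrum, matching the 1 component.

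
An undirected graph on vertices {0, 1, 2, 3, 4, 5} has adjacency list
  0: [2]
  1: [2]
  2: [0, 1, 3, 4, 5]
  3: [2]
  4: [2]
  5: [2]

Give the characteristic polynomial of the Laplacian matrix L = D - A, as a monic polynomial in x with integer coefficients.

Reading degrees in the order [0, 1, 2, 3, 4, 5] gives [1, 1, 5, 1, 1, 1]; set D = diag(1, 1, 5, 1, 1, 1) and form L = D - A. The eigenvalues of L are [0, 1, 1, 1, 1, 6]; the characteristic polynomial is the product of (x - lambda_i), which multiplies out to x^6 - 10x^5 + 30x^4 - 40x^3 + 25x^2 - 6x. Since p(0) = det(-L) = 0, x divides p(x). The eigenvalues sum to 10, which equals trace(L) = 2|E|.

x^6 - 10x^5 + 30x^4 - 40x^3 + 25x^2 - 6x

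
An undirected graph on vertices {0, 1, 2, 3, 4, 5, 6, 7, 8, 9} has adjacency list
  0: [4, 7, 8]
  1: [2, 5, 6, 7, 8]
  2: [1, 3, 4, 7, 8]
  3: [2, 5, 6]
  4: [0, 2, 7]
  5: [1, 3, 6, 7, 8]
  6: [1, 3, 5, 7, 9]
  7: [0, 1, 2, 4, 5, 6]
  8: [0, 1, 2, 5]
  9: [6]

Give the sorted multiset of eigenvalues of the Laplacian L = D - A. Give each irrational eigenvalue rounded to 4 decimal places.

[0, 0.8335, 1.9407, 3.0695, 3.7019, 4.2653, 5.4072, 6.3503, 6.7062, 7.7256]

Each diagonal entry of L is the vertex degree and each off-diagonal entry is -1 where an edge is present, 0 otherwise; in the order [0, 1, 2, 3, 4, 5, 6, 7, 8, 9] the diagonal is [3, 5, 5, 3, 3, 5, 5, 6, 4, 1]. L is symmetric positive semidefinite, so every eigenvalue is real and nonnegative. The eigenvalues sum to 40, which equals trace(L) = 2|E|.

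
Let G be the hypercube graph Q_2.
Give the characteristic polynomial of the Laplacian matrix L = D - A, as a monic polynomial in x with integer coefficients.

x^4 - 8x^3 + 20x^2 - 16x

The graph has 4 vertices and degree multiset [2, 2, 2, 2]; D is the diagonal matrix of degrees and L = D - A. Computing det(xI - L) by cofactor expansion (or equivalently via sum-over-permutations) gives x^4 - 8x^3 + 20x^2 - 16x. Since p(0) = det(-L) = 0, x divides p(x). There is one zero in the spectrum, matching the 1 component.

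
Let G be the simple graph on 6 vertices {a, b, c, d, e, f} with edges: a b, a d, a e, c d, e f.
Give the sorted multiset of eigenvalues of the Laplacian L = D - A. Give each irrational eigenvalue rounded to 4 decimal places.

With the vertex order [a, b, c, d, e, f], the degrees are [3, 1, 1, 2, 2, 1], giving D = diag(3, 1, 1, 2, 2, 1) and L = D - A. Diagonalising L (or applying a numerical eigensolver to the 6x6 matrix) gives the spectrum above. There is one zero in the spectrum, matching the 1 component. The eigenvalues sum to 10, which equals trace(L) = 2|E|.

[0, 0.3820, 0.6972, 2, 2.6180, 4.3028]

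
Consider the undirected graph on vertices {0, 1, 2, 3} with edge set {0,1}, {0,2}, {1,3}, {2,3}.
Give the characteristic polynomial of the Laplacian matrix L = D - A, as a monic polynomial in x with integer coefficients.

With the vertex order [0, 1, 2, 3], the degrees are [2, 2, 2, 2], giving D = diag(2, 2, 2, 2) and L = D - A. The eigenvalues of L are [0, 2, 2, 4]; the characteristic polynomial is the product of (x - lambda_i), which multiplies out to x^4 - 8x^3 + 20x^2 - 16x. The constant term is 0 because L is singular (the all-ones vector lies in its kernel).

x^4 - 8x^3 + 20x^2 - 16x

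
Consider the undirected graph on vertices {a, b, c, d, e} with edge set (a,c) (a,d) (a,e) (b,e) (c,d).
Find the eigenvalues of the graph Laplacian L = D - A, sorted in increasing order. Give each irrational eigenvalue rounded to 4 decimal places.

Each diagonal entry of L is the vertex degree and each off-diagonal entry is -1 where an edge is present, 0 otherwise; in the order [a, b, c, d, e] the diagonal is [3, 1, 2, 2, 2]. Since every row of L sums to 0, the all-ones vector is in the kernel and 0 is an eigenvalue. The largest eigenvalue, 4.1701, is at most the vertex count 5.

[0, 0.5188, 2.3111, 3, 4.1701]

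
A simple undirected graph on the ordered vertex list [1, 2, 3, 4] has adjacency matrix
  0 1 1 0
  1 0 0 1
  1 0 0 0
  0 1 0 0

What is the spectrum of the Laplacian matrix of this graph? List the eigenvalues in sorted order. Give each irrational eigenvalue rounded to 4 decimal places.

[0, 0.5858, 2, 3.4142]

Each diagonal entry of L is the vertex degree and each off-diagonal entry is -1 where an edge is present, 0 otherwise; in the order [1, 2, 3, 4] the diagonal is [2, 2, 1, 1]. L is symmetric positive semidefinite, so every eigenvalue is real and nonnegative. The single zero eigenvalue shows the graph is connected. The largest eigenvalue, 3.4142, is at most the vertex count 4.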